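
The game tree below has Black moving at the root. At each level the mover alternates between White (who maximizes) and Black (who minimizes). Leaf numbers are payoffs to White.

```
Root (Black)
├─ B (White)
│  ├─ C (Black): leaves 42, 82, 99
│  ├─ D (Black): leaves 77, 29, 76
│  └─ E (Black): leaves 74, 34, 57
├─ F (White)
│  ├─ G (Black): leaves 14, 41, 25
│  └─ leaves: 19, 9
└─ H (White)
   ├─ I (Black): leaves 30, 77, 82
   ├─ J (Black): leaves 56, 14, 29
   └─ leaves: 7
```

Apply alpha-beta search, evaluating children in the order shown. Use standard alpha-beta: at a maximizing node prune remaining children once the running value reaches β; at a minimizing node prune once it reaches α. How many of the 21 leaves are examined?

15

C [α=-∞,β=+∞]: v=42
D [α=42,β=+∞]: v=29 after child 2 ≤ α → α-cutoff, skip 1
E [α=42,β=+∞]: v=34 after child 2 ≤ α → α-cutoff, skip 1
B [α=-∞,β=+∞]: v=42
G [α=-∞,β=42]: v=14
F [α=-∞,β=42]: v=19
I [α=-∞,β=19]: v=30
H [α=-∞,β=19]: v=30 after child 1 ≥ β → β-cutoff, skip 2
Root [α=-∞,β=+∞]: v=19
Leaves evaluated: 15 of 21.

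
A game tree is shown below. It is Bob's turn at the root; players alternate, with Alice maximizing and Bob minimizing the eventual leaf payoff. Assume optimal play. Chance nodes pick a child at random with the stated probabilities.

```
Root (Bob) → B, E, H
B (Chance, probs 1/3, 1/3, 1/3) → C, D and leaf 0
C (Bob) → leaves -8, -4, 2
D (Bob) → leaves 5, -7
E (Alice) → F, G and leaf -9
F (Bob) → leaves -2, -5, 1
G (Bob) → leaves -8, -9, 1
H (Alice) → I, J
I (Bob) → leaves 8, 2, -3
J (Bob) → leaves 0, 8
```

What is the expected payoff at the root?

C (Bob): min(-8, -4, 2) = -8
D (Bob): min(5, -7) = -7
B (Chance): 1/3·-8 + 1/3·-7 + 1/3·0 = -5
F (Bob): min(-2, -5, 1) = -5
G (Bob): min(-8, -9, 1) = -9
E (Alice): max(-5, -9, -9) = -5
I (Bob): min(8, 2, -3) = -3
J (Bob): min(0, 8) = 0
H (Alice): max(-3, 0) = 0
Root (Bob): min(-5, -5, 0) = -5

-5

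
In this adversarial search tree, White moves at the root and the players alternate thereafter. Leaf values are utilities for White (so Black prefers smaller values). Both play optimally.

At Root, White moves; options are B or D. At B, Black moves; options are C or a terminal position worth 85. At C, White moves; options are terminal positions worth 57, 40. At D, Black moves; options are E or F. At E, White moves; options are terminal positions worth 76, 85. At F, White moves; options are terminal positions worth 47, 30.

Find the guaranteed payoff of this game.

C (White): max(57, 40) = 57
B (Black): min(57, 85) = 57
E (White): max(76, 85) = 85
F (White): max(47, 30) = 47
D (Black): min(85, 47) = 47
Root (White): max(57, 47) = 57

57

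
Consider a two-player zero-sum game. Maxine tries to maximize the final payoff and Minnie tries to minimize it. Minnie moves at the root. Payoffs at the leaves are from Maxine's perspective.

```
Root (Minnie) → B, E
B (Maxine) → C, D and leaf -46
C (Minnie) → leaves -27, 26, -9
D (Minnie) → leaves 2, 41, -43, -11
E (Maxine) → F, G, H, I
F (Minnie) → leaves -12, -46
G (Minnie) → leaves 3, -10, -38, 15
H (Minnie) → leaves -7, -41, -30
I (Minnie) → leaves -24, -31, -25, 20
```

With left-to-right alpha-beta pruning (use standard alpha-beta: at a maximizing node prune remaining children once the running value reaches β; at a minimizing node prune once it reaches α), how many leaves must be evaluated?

19

C [α=-∞,β=+∞]: v=-27
D [α=-27,β=+∞]: v=-43 after child 3 ≤ α → α-cutoff, skip 1
B [α=-∞,β=+∞]: v=-27
F [α=-∞,β=-27]: v=-46
G [α=-46,β=-27]: v=-38
H [α=-38,β=-27]: v=-41 after child 2 ≤ α → α-cutoff, skip 1
I [α=-38,β=-27]: v=-31
E [α=-∞,β=-27]: v=-31
Root [α=-∞,β=+∞]: v=-31
Leaves evaluated: 19 of 21.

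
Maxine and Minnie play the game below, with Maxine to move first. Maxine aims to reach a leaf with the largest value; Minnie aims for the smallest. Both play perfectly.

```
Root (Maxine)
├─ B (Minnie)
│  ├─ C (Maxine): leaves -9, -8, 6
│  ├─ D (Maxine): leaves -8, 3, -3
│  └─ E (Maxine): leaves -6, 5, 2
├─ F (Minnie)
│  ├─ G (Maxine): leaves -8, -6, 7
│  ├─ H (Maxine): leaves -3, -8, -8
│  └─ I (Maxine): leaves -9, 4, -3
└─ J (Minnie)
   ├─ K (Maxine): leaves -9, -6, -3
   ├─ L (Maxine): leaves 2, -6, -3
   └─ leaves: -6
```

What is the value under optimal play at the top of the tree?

C (Maxine): max(-9, -8, 6) = 6
D (Maxine): max(-8, 3, -3) = 3
E (Maxine): max(-6, 5, 2) = 5
B (Minnie): min(6, 3, 5) = 3
G (Maxine): max(-8, -6, 7) = 7
H (Maxine): max(-3, -8, -8) = -3
I (Maxine): max(-9, 4, -3) = 4
F (Minnie): min(7, -3, 4) = -3
K (Maxine): max(-9, -6, -3) = -3
L (Maxine): max(2, -6, -3) = 2
J (Minnie): min(-3, 2, -6) = -6
Root (Maxine): max(3, -3, -6) = 3

3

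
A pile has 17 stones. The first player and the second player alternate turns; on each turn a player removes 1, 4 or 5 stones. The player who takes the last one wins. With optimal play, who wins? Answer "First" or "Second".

First

W/L table (W = player to move can force a win):
i:   0  1  2  3  4  5  6  7  8  9 10 11 12 13 14 15 16 17
     L  W  L  W  W  W  W  W  L  W  L  W  W  W  W  W  L  W
Position 17 is W, so the first player wins.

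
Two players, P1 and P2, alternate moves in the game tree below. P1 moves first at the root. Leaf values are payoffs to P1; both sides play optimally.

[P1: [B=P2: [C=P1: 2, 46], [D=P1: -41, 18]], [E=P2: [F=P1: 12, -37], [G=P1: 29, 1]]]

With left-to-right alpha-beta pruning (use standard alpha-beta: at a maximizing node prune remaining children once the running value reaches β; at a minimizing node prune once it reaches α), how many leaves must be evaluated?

C [α=-∞,β=+∞]: v=46
D [α=-∞,β=46]: v=18
B [α=-∞,β=+∞]: v=18
F [α=18,β=+∞]: v=12
E [α=18,β=+∞]: v=12 after child 1 ≤ α → α-cutoff, skip 1
Root [α=-∞,β=+∞]: v=18
Leaves evaluated: 6 of 8.

6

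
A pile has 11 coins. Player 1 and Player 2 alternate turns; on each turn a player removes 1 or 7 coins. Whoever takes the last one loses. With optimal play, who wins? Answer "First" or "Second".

Second

Compute winning (W) and losing (L) positions by backward induction:
i:   0  1  2  3  4  5  6  7  8  9 10 11
     W  L  W  L  W  L  W  L  W  L  W  L
Position 11 is L, so the second player wins.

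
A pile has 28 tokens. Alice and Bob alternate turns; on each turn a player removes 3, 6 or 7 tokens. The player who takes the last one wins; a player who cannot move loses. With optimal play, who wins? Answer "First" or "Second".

i:   0  1  2  3  4  5  6  7  8  9 10 11 12 13 14 15 16 17 18 19 20 21 22 23 24 25 26 27 28
     L  L  L  W  W  W  W  W  W  W  L  L  L  W  W  W  W  W  W  W  L  L  L  W  W  W  W  W  W
Position 28 is W, so the first player wins.

First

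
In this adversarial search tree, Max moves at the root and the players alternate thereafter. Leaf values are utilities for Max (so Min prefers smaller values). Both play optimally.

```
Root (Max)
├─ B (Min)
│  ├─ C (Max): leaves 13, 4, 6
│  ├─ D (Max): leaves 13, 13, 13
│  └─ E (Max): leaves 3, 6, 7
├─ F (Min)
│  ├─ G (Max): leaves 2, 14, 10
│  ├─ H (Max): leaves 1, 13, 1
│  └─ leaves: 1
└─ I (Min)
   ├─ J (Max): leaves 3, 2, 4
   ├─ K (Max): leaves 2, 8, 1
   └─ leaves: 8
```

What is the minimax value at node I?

4

J: max(3, 2, 4) = 4
K: max(2, 8, 1) = 8
I: min(4, 8, 8) = 4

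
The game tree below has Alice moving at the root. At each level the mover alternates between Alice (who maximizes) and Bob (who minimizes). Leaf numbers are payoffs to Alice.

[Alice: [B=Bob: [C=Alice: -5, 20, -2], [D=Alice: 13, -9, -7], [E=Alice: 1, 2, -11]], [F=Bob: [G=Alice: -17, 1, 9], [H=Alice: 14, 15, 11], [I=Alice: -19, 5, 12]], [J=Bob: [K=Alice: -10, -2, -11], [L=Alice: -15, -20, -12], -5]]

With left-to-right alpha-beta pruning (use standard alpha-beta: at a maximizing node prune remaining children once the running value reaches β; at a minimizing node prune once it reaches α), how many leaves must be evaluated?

C [α=-∞,β=+∞]: v=20
D [α=-∞,β=20]: v=13
E [α=-∞,β=13]: v=2
B [α=-∞,β=+∞]: v=2
G [α=2,β=+∞]: v=9
H [α=2,β=9]: v=14 after child 1 ≥ β → β-cutoff, skip 2
I [α=2,β=9]: v=12
F [α=2,β=+∞]: v=9
K [α=9,β=+∞]: v=-2
J [α=9,β=+∞]: v=-2 after child 1 ≤ α → α-cutoff, skip 2
Root [α=-∞,β=+∞]: v=9
Leaves evaluated: 19 of 25.

19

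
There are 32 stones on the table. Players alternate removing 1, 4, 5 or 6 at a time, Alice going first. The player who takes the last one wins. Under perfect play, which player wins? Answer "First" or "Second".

Compute winning (W) and losing (L) positions by backward induction:
i:   0  1  2  3  4  5  6  7  8  9 10 11 12 13 14 15 16 17 18 19 20 21 22 23 24 25 26 27 28 29 30 31 32
     L  W  L  W  W  W  W  W  W  L  W  L  W  W  W  W  W  W  L  W  L  W  W  W  W  W  W  L  W  L  W  W  W
Position 32 is W, so the first player wins.

First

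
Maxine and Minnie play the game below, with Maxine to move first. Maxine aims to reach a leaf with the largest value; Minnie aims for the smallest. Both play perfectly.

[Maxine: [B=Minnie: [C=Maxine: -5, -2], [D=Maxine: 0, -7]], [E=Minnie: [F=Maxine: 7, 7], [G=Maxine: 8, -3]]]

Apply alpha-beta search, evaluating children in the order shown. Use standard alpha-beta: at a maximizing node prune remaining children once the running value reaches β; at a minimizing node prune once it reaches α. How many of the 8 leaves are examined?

C [α=-∞,β=+∞]: v=-2
D [α=-∞,β=-2]: v=0 after child 1 ≥ β → β-cutoff, skip 1
B [α=-∞,β=+∞]: v=-2
F [α=-2,β=+∞]: v=7
G [α=-2,β=7]: v=8 after child 1 ≥ β → β-cutoff, skip 1
E [α=-2,β=+∞]: v=7
Root [α=-∞,β=+∞]: v=7
Leaves evaluated: 6 of 8.

6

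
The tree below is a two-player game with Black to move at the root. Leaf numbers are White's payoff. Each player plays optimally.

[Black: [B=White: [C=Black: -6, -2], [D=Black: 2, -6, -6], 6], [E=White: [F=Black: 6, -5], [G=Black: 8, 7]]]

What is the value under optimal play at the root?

C (Black): min(-6, -2) = -6
D (Black): min(2, -6, -6) = -6
B (White): max(-6, -6, 6) = 6
F (Black): min(6, -5) = -5
G (Black): min(8, 7) = 7
E (White): max(-5, 7) = 7
Root (Black): min(6, 7) = 6

6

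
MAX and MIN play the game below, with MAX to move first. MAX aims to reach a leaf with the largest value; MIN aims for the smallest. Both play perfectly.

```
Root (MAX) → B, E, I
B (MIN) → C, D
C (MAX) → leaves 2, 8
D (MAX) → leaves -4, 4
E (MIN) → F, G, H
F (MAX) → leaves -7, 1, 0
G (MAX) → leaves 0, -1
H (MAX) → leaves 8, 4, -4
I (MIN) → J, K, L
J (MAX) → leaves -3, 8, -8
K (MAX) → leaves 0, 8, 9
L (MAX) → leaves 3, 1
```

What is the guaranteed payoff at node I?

J: max(-3, 8, -8) = 8
K: max(0, 8, 9) = 9
L: max(3, 1) = 3
I: min(8, 9, 3) = 3

3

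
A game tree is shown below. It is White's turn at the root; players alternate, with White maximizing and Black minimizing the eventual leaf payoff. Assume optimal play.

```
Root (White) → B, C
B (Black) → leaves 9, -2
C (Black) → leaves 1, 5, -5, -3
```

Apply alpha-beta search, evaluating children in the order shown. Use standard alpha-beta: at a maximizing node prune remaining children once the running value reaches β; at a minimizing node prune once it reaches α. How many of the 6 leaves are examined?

5

B [α=-∞,β=+∞]: v=-2
C [α=-2,β=+∞]: v=-5 after child 3 ≤ α → α-cutoff, skip 1
Root [α=-∞,β=+∞]: v=-2
Leaves evaluated: 5 of 6.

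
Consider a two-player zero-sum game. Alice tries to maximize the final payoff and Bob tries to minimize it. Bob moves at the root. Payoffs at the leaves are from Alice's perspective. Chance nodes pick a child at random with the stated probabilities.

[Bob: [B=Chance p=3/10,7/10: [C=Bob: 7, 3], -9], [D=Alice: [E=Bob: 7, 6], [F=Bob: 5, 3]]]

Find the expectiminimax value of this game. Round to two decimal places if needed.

-5.4

C (Bob): min(7, 3) = 3
B (Chance): 3/10·3 + 7/10·-9 = -5.4
E (Bob): min(7, 6) = 6
F (Bob): min(5, 3) = 3
D (Alice): max(6, 3) = 6
Root (Bob): min(-5.4, 6) = -5.4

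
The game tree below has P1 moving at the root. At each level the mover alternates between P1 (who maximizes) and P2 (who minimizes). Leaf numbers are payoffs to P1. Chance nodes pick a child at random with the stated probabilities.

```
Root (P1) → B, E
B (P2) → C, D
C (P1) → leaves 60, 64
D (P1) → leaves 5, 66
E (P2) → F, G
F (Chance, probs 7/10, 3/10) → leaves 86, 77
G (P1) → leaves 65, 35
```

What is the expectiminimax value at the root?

C (P1): max(60, 64) = 64
D (P1): max(5, 66) = 66
B (P2): min(64, 66) = 64
F (Chance): 7/10·86 + 3/10·77 = 83.3
G (P1): max(65, 35) = 65
E (P2): min(83.3, 65) = 65
Root (P1): max(64, 65) = 65

65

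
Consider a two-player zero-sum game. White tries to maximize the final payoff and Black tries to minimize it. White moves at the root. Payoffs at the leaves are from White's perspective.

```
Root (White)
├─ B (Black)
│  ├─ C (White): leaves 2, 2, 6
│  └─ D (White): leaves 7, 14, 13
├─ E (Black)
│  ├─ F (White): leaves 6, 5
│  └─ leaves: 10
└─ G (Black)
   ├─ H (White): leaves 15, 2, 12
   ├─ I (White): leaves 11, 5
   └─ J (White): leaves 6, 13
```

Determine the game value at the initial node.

C (White): max(2, 2, 6) = 6
D (White): max(7, 14, 13) = 14
B (Black): min(6, 14) = 6
F (White): max(6, 5) = 6
E (Black): min(6, 10) = 6
H (White): max(15, 2, 12) = 15
I (White): max(11, 5) = 11
J (White): max(6, 13) = 13
G (Black): min(15, 11, 13) = 11
Root (White): max(6, 6, 11) = 11

11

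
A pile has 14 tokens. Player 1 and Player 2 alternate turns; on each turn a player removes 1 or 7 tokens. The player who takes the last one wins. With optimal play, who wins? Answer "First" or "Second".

Second

Compute winning (W) and losing (L) positions by backward induction:
i:   0  1  2  3  4  5  6  7  8  9 10 11 12 13 14
     L  W  L  W  L  W  L  W  L  W  L  W  L  W  L
Position 14 is L, so the second player wins.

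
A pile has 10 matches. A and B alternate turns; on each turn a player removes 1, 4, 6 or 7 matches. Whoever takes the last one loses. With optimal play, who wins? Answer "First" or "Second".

Positions where the player to move wins (W) vs loses (L):
i:   0  1  2  3  4  5  6  7  8  9 10
     W  L  W  L  W  W  L  W  W  W  W
Position 10 is W, so the first player wins.

First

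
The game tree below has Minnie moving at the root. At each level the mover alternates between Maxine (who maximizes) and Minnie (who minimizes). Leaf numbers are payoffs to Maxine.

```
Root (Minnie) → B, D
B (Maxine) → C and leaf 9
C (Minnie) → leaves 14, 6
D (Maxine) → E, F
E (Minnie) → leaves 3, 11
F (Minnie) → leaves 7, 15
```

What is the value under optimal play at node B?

9

C: min(14, 6) = 6
B: max(6, 9) = 9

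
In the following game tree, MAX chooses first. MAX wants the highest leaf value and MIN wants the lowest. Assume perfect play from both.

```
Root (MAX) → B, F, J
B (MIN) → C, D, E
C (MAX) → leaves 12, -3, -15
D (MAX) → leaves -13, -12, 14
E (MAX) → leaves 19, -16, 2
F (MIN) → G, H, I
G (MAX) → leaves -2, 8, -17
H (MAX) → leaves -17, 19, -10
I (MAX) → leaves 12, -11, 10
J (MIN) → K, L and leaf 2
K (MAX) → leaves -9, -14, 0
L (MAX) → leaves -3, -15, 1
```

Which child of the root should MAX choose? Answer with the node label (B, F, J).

C (MAX): max(12, -3, -15) = 12
D (MAX): max(-13, -12, 14) = 14
E (MAX): max(19, -16, 2) = 19
B (MIN): min(12, 14, 19) = 12
G (MAX): max(-2, 8, -17) = 8
H (MAX): max(-17, 19, -10) = 19
I (MAX): max(12, -11, 10) = 12
F (MIN): min(8, 19, 12) = 8
K (MAX): max(-9, -14, 0) = 0
L (MAX): max(-3, -15, 1) = 1
J (MIN): min(0, 1, 2) = 0
Root (MAX): max(12, 8, 0) = 12
MAX picks the child with the highest value: B (value 12).

B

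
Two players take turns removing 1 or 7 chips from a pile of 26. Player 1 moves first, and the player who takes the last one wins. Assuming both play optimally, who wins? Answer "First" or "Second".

Mark each pile size as W (mover wins) or L (mover loses):
i:   0  1  2  3  4  5  6  7  8  9 10 11 12 13 14 15 16 17 18 19 20 21 22 23 24 25 26
     L  W  L  W  L  W  L  W  L  W  L  W  L  W  L  W  L  W  L  W  L  W  L  W  L  W  L
Position 26 is L, so the second player wins.

Second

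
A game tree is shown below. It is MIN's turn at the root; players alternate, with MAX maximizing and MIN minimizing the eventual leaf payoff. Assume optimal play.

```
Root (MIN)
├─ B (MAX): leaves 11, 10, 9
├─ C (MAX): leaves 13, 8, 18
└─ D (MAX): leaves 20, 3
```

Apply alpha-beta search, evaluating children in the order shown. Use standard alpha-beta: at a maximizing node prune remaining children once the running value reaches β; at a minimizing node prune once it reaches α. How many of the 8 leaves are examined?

B [α=-∞,β=+∞]: v=11
C [α=-∞,β=11]: v=13 after child 1 ≥ β → β-cutoff, skip 2
D [α=-∞,β=11]: v=20 after child 1 ≥ β → β-cutoff, skip 1
Root [α=-∞,β=+∞]: v=11
Leaves evaluated: 5 of 8.

5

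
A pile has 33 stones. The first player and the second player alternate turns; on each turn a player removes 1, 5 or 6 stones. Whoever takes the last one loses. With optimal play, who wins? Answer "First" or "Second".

Positions where the player to move wins (W) vs loses (L):
i:   0  1  2  3  4  5  6  7  8  9 10 11 12 13 14 15 16 17 18 19 20 21 22 23 24 25 26 27 28 29 30 31 32 33
     W  L  W  L  W  L  W  W  W  W  W  W  L  W  L  W  L  W  W  W  W  W  W  L  W  L  W  L  W  W  W  W  W  W
Position 33 is W, so the first player wins.

First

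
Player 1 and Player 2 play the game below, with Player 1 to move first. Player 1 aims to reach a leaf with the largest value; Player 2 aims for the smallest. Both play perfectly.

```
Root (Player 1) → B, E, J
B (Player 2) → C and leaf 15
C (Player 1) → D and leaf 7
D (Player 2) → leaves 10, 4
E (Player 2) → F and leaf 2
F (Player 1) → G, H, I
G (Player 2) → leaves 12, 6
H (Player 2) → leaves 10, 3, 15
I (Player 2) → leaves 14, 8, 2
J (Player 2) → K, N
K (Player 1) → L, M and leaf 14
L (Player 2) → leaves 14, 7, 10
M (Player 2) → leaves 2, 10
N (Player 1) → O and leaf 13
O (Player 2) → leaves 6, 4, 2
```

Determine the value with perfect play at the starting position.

D (Player 2): min(10, 4) = 4
C (Player 1): max(4, 7) = 7
B (Player 2): min(7, 15) = 7
G (Player 2): min(12, 6) = 6
H (Player 2): min(10, 3, 15) = 3
I (Player 2): min(14, 8, 2) = 2
F (Player 1): max(6, 3, 2) = 6
E (Player 2): min(6, 2) = 2
L (Player 2): min(14, 7, 10) = 7
M (Player 2): min(2, 10) = 2
K (Player 1): max(7, 2, 14) = 14
O (Player 2): min(6, 4, 2) = 2
N (Player 1): max(2, 13) = 13
J (Player 2): min(14, 13) = 13
Root (Player 1): max(7, 2, 13) = 13

13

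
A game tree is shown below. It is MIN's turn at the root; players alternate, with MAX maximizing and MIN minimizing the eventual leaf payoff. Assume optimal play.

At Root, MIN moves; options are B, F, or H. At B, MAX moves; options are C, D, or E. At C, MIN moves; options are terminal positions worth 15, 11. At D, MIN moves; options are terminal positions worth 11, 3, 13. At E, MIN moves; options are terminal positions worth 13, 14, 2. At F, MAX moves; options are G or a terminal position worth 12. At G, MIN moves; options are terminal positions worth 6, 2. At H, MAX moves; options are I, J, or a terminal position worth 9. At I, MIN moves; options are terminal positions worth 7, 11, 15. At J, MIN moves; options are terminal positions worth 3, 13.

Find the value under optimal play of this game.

9

C (MIN): min(15, 11) = 11
D (MIN): min(11, 3, 13) = 3
E (MIN): min(13, 14, 2) = 2
B (MAX): max(11, 3, 2) = 11
G (MIN): min(6, 2) = 2
F (MAX): max(2, 12) = 12
I (MIN): min(7, 11, 15) = 7
J (MIN): min(3, 13) = 3
H (MAX): max(7, 3, 9) = 9
Root (MIN): min(11, 12, 9) = 9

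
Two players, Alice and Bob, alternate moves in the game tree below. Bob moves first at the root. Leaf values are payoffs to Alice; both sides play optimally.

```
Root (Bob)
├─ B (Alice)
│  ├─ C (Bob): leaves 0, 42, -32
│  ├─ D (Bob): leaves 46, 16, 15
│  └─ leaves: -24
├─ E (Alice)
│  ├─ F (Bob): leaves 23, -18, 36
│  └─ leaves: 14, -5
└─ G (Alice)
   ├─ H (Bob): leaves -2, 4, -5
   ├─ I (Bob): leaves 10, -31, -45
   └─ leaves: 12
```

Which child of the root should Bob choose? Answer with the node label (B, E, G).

G

C (Bob): min(0, 42, -32) = -32
D (Bob): min(46, 16, 15) = 15
B (Alice): max(-32, 15, -24) = 15
F (Bob): min(23, -18, 36) = -18
E (Alice): max(-18, 14, -5) = 14
H (Bob): min(-2, 4, -5) = -5
I (Bob): min(10, -31, -45) = -45
G (Alice): max(-5, -45, 12) = 12
Root (Bob): min(15, 14, 12) = 12
Bob picks the child with the lowest value: G (value 12).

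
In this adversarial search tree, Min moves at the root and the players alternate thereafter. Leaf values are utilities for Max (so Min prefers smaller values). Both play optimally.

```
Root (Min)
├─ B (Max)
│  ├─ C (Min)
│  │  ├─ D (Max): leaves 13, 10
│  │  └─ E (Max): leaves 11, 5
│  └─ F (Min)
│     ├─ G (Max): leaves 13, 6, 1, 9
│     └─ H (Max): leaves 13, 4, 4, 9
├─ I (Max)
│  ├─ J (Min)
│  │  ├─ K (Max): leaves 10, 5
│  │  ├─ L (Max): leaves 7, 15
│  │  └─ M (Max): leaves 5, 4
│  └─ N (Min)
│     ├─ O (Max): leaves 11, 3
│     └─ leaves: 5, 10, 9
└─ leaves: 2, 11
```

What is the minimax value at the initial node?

2

D (Max): max(13, 10) = 13
E (Max): max(11, 5) = 11
C (Min): min(13, 11) = 11
G (Max): max(13, 6, 1, 9) = 13
H (Max): max(13, 4, 4, 9) = 13
F (Min): min(13, 13) = 13
B (Max): max(11, 13) = 13
K (Max): max(10, 5) = 10
L (Max): max(7, 15) = 15
M (Max): max(5, 4) = 5
J (Min): min(10, 15, 5) = 5
O (Max): max(11, 3) = 11
N (Min): min(11, 5, 10, 9) = 5
I (Max): max(5, 5) = 5
Root (Min): min(13, 5, 2, 11) = 2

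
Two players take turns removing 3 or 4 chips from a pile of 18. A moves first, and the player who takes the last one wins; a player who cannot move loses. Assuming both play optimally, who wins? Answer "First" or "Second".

First

Mark each pile size as W (mover wins) or L (mover loses):
i:   0  1  2  3  4  5  6  7  8  9 10 11 12 13 14 15 16 17 18
     L  L  L  W  W  W  W  L  L  L  W  W  W  W  L  L  L  W  W
Position 18 is W, so the first player wins.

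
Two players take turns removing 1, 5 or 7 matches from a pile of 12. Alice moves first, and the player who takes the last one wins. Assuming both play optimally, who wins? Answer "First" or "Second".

Compute winning (W) and losing (L) positions by backward induction:
i:   0  1  2  3  4  5  6  7  8  9 10 11 12
     L  W  L  W  L  W  L  W  L  W  L  W  L
Position 12 is L, so the second player wins.

Second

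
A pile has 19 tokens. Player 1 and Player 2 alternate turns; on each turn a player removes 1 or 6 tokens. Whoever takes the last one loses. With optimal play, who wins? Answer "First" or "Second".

Second

Compute winning (W) and losing (L) positions by backward induction:
i:   0  1  2  3  4  5  6  7  8  9 10 11 12 13 14 15 16 17 18 19
     W  L  W  L  W  L  W  W  L  W  L  W  L  W  W  L  W  L  W  L
Position 19 is L, so the second player wins.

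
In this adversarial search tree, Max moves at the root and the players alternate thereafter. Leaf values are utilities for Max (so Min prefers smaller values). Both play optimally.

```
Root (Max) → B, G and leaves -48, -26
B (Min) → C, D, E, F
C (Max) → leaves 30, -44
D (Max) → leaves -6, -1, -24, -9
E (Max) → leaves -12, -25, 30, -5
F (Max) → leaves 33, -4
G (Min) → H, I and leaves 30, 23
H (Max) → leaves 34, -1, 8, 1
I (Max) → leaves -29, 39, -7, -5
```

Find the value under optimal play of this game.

23

C (Max): max(30, -44) = 30
D (Max): max(-6, -1, -24, -9) = -1
E (Max): max(-12, -25, 30, -5) = 30
F (Max): max(33, -4) = 33
B (Min): min(30, -1, 30, 33) = -1
H (Max): max(34, -1, 8, 1) = 34
I (Max): max(-29, 39, -7, -5) = 39
G (Min): min(34, 39, 30, 23) = 23
Root (Max): max(-1, 23, -48, -26) = 23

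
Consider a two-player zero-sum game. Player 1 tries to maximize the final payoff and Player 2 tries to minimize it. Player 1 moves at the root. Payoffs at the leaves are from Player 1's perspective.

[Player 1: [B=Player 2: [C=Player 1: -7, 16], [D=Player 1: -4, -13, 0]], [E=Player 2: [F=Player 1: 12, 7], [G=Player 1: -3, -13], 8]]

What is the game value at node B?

C: max(-7, 16) = 16
D: max(-4, -13, 0) = 0
B: min(16, 0) = 0

0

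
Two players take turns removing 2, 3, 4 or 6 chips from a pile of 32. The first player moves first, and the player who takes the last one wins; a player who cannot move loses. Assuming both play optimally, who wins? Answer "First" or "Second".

Second

Mark each pile size as W (mover wins) or L (mover loses):
i:   0  1  2  3  4  5  6  7  8  9 10 11 12 13 14 15 16 17 18 19 20 21 22 23 24 25 26 27 28 29 30 31 32
     L  L  W  W  W  W  W  W  L  L  W  W  W  W  W  W  L  L  W  W  W  W  W  W  L  L  W  W  W  W  W  W  L
Position 32 is L, so the second player wins.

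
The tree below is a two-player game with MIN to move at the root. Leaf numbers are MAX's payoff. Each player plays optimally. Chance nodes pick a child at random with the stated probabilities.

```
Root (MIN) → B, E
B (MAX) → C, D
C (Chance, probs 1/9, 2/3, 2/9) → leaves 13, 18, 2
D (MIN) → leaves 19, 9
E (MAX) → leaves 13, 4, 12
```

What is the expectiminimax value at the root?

C (Chance): 1/9·13 + 2/3·18 + 2/9·2 = 13.89
D (MIN): min(19, 9) = 9
B (MAX): max(13.89, 9) = 13.89
E (MAX): max(13, 4, 12) = 13
Root (MIN): min(13.89, 13) = 13

13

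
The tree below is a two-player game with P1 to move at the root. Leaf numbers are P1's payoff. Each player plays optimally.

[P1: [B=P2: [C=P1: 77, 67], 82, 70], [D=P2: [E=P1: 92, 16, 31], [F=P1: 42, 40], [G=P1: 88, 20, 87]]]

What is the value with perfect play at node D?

42

E: max(92, 16, 31) = 92
F: max(42, 40) = 42
G: max(88, 20, 87) = 88
D: min(92, 42, 88) = 42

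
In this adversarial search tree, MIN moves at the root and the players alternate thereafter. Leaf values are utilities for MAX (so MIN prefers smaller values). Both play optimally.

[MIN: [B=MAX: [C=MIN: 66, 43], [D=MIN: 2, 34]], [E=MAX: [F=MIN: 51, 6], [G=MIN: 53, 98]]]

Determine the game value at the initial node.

43

C (MIN): min(66, 43) = 43
D (MIN): min(2, 34) = 2
B (MAX): max(43, 2) = 43
F (MIN): min(51, 6) = 6
G (MIN): min(53, 98) = 53
E (MAX): max(6, 53) = 53
Root (MIN): min(43, 53) = 43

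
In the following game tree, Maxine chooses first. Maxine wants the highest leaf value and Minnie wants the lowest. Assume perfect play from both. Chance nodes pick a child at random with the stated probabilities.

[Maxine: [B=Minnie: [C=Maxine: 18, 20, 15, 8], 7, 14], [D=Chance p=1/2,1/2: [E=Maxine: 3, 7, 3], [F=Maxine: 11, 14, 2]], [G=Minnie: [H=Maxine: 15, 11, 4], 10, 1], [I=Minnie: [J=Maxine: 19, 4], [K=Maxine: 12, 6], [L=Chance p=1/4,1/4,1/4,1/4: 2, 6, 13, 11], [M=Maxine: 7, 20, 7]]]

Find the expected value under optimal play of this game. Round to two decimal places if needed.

C (Maxine): max(18, 20, 15, 8) = 20
B (Minnie): min(20, 7, 14) = 7
E (Maxine): max(3, 7, 3) = 7
F (Maxine): max(11, 14, 2) = 14
D (Chance): 1/2·7 + 1/2·14 = 10.5
H (Maxine): max(15, 11, 4) = 15
G (Minnie): min(15, 10, 1) = 1
J (Maxine): max(19, 4) = 19
K (Maxine): max(12, 6) = 12
L (Chance): 1/4·2 + 1/4·6 + 1/4·13 + 1/4·11 = 8
M (Maxine): max(7, 20, 7) = 20
I (Minnie): min(19, 12, 8, 20) = 8
Root (Maxine): max(7, 10.5, 1, 8) = 10.5

10.5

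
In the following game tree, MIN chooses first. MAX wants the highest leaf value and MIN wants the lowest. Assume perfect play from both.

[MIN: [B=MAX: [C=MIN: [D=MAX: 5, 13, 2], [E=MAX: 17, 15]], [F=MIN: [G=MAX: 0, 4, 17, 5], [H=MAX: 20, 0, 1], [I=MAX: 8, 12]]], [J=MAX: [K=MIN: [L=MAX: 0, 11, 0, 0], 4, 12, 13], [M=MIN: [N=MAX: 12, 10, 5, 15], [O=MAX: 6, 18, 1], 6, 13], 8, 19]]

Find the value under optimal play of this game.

D (MAX): max(5, 13, 2) = 13
E (MAX): max(17, 15) = 17
C (MIN): min(13, 17) = 13
G (MAX): max(0, 4, 17, 5) = 17
H (MAX): max(20, 0, 1) = 20
I (MAX): max(8, 12) = 12
F (MIN): min(17, 20, 12) = 12
B (MAX): max(13, 12) = 13
L (MAX): max(0, 11, 0, 0) = 11
K (MIN): min(11, 4, 12, 13) = 4
N (MAX): max(12, 10, 5, 15) = 15
O (MAX): max(6, 18, 1) = 18
M (MIN): min(15, 18, 6, 13) = 6
J (MAX): max(4, 6, 8, 19) = 19
Root (MIN): min(13, 19) = 13

13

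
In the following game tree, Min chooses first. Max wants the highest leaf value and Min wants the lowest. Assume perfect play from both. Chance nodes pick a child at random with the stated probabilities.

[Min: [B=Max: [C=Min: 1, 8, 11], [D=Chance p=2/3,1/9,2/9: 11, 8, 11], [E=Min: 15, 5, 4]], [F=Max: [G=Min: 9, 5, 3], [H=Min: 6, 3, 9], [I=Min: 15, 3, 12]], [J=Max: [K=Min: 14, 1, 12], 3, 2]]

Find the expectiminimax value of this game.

C (Min): min(1, 8, 11) = 1
D (Chance): 2/3·11 + 1/9·8 + 2/9·11 = 10.67
E (Min): min(15, 5, 4) = 4
B (Max): max(1, 10.67, 4) = 10.67
G (Min): min(9, 5, 3) = 3
H (Min): min(6, 3, 9) = 3
I (Min): min(15, 3, 12) = 3
F (Max): max(3, 3, 3) = 3
K (Min): min(14, 1, 12) = 1
J (Max): max(1, 3, 2) = 3
Root (Min): min(10.67, 3, 3) = 3

3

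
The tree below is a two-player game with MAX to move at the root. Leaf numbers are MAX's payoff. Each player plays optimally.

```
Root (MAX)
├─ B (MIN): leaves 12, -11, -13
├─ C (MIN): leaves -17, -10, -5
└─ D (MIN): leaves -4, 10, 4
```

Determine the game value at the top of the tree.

B (MIN): min(12, -11, -13) = -13
C (MIN): min(-17, -10, -5) = -17
D (MIN): min(-4, 10, 4) = -4
Root (MAX): max(-13, -17, -4) = -4

-4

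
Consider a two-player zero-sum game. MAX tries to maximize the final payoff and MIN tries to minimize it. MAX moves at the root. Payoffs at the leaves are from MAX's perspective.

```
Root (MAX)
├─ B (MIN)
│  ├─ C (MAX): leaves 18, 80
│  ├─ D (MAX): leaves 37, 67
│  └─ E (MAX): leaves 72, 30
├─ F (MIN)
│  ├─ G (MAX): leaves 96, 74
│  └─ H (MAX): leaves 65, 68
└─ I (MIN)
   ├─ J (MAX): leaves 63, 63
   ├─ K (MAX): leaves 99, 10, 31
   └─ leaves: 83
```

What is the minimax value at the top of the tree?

C (MAX): max(18, 80) = 80
D (MAX): max(37, 67) = 67
E (MAX): max(72, 30) = 72
B (MIN): min(80, 67, 72) = 67
G (MAX): max(96, 74) = 96
H (MAX): max(65, 68) = 68
F (MIN): min(96, 68) = 68
J (MAX): max(63, 63) = 63
K (MAX): max(99, 10, 31) = 99
I (MIN): min(63, 99, 83) = 63
Root (MAX): max(67, 68, 63) = 68

68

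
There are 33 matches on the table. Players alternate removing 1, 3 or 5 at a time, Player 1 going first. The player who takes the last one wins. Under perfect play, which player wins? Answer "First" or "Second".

First

Positions where the player to move wins (W) vs loses (L):
i:   0  1  2  3  4  5  6  7  8  9 10 11 12 13 14 15 16 17 18 19 20 21 22 23 24 25 26 27 28 29 30 31 32 33
     L  W  L  W  L  W  L  W  L  W  L  W  L  W  L  W  L  W  L  W  L  W  L  W  L  W  L  W  L  W  L  W  L  W
Position 33 is W, so the first player wins.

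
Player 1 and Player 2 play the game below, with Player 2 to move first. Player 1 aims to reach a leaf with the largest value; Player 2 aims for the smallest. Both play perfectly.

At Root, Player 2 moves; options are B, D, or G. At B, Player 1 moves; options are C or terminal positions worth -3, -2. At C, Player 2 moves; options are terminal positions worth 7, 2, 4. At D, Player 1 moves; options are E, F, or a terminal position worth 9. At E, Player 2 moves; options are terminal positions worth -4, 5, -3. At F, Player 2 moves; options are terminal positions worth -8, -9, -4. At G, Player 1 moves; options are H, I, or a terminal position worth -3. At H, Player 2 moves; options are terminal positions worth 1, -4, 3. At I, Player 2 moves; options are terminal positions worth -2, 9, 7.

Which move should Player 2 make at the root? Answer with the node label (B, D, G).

C (Player 2): min(7, 2, 4) = 2
B (Player 1): max(2, -3, -2) = 2
E (Player 2): min(-4, 5, -3) = -4
F (Player 2): min(-8, -9, -4) = -9
D (Player 1): max(-4, -9, 9) = 9
H (Player 2): min(1, -4, 3) = -4
I (Player 2): min(-2, 9, 7) = -2
G (Player 1): max(-4, -2, -3) = -2
Root (Player 2): min(2, 9, -2) = -2
Player 2 picks the child with the lowest value: G (value -2).

G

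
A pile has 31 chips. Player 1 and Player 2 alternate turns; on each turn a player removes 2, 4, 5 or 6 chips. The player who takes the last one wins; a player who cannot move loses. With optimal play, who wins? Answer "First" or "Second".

First

i:   0  1  2  3  4  5  6  7  8  9 10 11 12 13 14 15 16 17 18 19 20 21 22 23 24 25 26 27 28 29 30 31
     L  L  W  W  W  W  W  W  L  L  W  W  W  W  W  W  L  L  W  W  W  W  W  W  L  L  W  W  W  W  W  W
Position 31 is W, so the first player wins.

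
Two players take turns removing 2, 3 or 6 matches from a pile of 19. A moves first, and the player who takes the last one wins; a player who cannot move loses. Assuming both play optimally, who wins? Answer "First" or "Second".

Second

i:   0  1  2  3  4  5  6  7  8  9 10 11 12 13 14 15 16 17 18 19
     L  L  W  W  W  L  W  W  W  L  L  W  W  W  L  W  W  W  L  L
Position 19 is L, so the second player wins.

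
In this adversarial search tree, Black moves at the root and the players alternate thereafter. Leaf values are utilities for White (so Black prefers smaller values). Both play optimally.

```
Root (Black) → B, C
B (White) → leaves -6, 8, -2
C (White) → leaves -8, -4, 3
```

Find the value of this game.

3

B (White): max(-6, 8, -2) = 8
C (White): max(-8, -4, 3) = 3
Root (Black): min(8, 3) = 3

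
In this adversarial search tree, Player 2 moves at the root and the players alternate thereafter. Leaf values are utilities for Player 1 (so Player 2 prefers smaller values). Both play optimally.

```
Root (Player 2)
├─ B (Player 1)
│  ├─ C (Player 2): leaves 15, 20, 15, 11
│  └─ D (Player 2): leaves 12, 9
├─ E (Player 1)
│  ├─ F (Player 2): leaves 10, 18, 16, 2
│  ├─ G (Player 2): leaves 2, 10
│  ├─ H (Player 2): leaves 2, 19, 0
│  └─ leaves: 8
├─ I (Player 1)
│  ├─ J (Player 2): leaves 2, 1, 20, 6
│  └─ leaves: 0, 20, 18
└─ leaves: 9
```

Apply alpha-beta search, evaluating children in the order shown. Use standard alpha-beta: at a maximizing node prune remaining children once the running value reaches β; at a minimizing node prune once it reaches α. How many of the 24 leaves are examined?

C [α=-∞,β=+∞]: v=11
D [α=11,β=+∞]: v=9
B [α=-∞,β=+∞]: v=11
F [α=-∞,β=11]: v=2
G [α=2,β=11]: v=2 after child 1 ≤ α → α-cutoff, skip 1
H [α=2,β=11]: v=2 after child 1 ≤ α → α-cutoff, skip 2
E [α=-∞,β=11]: v=8
J [α=-∞,β=8]: v=1
I [α=-∞,β=8]: v=20 after child 3 ≥ β → β-cutoff, skip 1
Root [α=-∞,β=+∞]: v=8
Leaves evaluated: 20 of 24.

20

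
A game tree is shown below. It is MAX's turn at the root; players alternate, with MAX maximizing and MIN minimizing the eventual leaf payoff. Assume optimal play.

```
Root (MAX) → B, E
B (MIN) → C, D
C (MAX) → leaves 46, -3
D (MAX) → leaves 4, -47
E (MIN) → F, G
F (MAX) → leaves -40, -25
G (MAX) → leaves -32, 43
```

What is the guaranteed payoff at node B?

C: max(46, -3) = 46
D: max(4, -47) = 4
B: min(46, 4) = 4

4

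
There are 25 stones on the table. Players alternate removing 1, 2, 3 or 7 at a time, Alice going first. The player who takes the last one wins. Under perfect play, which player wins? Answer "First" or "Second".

First

i:   0  1  2  3  4  5  6  7  8  9 10 11 12 13 14 15 16 17 18 19 20 21 22 23 24 25
     L  W  W  W  L  W  W  W  L  W  W  W  L  W  W  W  L  W  W  W  L  W  W  W  L  W
Position 25 is W, so the first player wins.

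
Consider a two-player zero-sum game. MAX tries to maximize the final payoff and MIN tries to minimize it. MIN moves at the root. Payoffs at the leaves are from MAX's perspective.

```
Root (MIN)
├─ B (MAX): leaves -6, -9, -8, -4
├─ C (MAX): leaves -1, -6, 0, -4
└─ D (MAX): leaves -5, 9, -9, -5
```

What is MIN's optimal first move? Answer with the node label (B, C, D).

B

B (MAX): max(-6, -9, -8, -4) = -4
C (MAX): max(-1, -6, 0, -4) = 0
D (MAX): max(-5, 9, -9, -5) = 9
Root (MIN): min(-4, 0, 9) = -4
MIN picks the child with the lowest value: B (value -4).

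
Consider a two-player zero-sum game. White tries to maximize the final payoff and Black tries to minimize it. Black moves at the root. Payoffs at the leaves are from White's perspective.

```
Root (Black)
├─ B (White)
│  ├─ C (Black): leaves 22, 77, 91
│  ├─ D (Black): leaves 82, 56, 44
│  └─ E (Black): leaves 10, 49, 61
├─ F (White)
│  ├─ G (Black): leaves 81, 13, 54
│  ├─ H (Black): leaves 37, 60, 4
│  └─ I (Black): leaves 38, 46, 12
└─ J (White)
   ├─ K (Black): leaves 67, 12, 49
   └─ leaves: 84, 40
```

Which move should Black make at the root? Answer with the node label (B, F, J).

F

C (Black): min(22, 77, 91) = 22
D (Black): min(82, 56, 44) = 44
E (Black): min(10, 49, 61) = 10
B (White): max(22, 44, 10) = 44
G (Black): min(81, 13, 54) = 13
H (Black): min(37, 60, 4) = 4
I (Black): min(38, 46, 12) = 12
F (White): max(13, 4, 12) = 13
K (Black): min(67, 12, 49) = 12
J (White): max(12, 84, 40) = 84
Root (Black): min(44, 13, 84) = 13
Black picks the child with the lowest value: F (value 13).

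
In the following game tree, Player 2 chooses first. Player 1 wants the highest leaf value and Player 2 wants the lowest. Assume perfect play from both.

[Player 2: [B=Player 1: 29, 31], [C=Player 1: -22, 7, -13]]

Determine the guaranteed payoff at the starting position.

B (Player 1): max(29, 31) = 31
C (Player 1): max(-22, 7, -13) = 7
Root (Player 2): min(31, 7) = 7

7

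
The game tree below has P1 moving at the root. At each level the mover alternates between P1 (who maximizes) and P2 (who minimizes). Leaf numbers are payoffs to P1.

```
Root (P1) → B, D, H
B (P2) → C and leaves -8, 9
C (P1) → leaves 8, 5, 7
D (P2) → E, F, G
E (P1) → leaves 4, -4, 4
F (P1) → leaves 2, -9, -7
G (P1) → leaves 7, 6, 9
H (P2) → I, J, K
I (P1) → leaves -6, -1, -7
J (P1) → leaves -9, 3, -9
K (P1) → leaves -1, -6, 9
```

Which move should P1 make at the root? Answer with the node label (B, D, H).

D

C (P1): max(8, 5, 7) = 8
B (P2): min(8, -8, 9) = -8
E (P1): max(4, -4, 4) = 4
F (P1): max(2, -9, -7) = 2
G (P1): max(7, 6, 9) = 9
D (P2): min(4, 2, 9) = 2
I (P1): max(-6, -1, -7) = -1
J (P1): max(-9, 3, -9) = 3
K (P1): max(-1, -6, 9) = 9
H (P2): min(-1, 3, 9) = -1
Root (P1): max(-8, 2, -1) = 2
P1 picks the child with the highest value: D (value 2).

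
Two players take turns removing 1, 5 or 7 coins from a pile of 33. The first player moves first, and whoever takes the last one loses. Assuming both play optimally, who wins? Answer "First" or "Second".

i:   0  1  2  3  4  5  6  7  8  9 10 11 12 13 14 15 16 17 18 19 20 21 22 23 24 25 26 27 28 29 30 31 32 33
     W  L  W  L  W  L  W  L  W  L  W  L  W  L  W  L  W  L  W  L  W  L  W  L  W  L  W  L  W  L  W  L  W  L
Position 33 is L, so the second player wins.

Second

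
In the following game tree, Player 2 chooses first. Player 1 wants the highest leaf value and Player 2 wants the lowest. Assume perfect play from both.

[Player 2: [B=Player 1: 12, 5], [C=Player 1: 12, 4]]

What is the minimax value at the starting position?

12

B (Player 1): max(12, 5) = 12
C (Player 1): max(12, 4) = 12
Root (Player 2): min(12, 12) = 12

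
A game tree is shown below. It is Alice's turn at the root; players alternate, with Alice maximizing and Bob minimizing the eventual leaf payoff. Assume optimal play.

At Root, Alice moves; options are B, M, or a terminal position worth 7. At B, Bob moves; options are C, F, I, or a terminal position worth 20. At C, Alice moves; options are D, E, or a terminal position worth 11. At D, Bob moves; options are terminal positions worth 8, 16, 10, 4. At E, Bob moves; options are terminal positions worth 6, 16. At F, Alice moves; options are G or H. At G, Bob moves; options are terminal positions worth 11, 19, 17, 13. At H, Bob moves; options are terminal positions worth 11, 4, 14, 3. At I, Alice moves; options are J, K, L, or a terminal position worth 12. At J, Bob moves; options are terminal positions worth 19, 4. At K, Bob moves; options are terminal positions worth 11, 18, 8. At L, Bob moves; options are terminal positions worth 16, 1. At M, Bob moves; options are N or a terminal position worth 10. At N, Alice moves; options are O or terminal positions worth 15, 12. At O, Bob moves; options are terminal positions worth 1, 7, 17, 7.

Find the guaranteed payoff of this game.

11

D (Bob): min(8, 16, 10, 4) = 4
E (Bob): min(6, 16) = 6
C (Alice): max(4, 6, 11) = 11
G (Bob): min(11, 19, 17, 13) = 11
H (Bob): min(11, 4, 14, 3) = 3
F (Alice): max(11, 3) = 11
J (Bob): min(19, 4) = 4
K (Bob): min(11, 18, 8) = 8
L (Bob): min(16, 1) = 1
I (Alice): max(4, 8, 1, 12) = 12
B (Bob): min(11, 11, 12, 20) = 11
O (Bob): min(1, 7, 17, 7) = 1
N (Alice): max(1, 15, 12) = 15
M (Bob): min(15, 10) = 10
Root (Alice): max(11, 10, 7) = 11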